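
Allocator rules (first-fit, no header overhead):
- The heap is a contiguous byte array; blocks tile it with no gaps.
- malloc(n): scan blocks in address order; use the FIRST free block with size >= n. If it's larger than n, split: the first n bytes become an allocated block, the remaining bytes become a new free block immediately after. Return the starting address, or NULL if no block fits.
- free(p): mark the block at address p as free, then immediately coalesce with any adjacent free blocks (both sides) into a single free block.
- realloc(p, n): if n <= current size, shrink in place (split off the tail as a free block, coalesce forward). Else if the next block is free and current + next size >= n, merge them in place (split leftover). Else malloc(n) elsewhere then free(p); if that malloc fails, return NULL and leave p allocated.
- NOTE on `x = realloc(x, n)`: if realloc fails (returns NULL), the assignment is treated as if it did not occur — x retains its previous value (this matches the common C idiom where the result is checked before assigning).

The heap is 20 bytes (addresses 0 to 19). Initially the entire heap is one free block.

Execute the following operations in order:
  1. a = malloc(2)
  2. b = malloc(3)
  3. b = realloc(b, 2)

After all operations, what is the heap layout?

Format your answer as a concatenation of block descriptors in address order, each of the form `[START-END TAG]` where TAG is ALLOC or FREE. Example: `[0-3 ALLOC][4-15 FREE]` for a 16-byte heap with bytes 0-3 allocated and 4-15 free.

Op 1: a = malloc(2) -> a = 0; heap: [0-1 ALLOC][2-19 FREE]
Op 2: b = malloc(3) -> b = 2; heap: [0-1 ALLOC][2-4 ALLOC][5-19 FREE]
Op 3: b = realloc(b, 2) -> b = 2; heap: [0-1 ALLOC][2-3 ALLOC][4-19 FREE]

Answer: [0-1 ALLOC][2-3 ALLOC][4-19 FREE]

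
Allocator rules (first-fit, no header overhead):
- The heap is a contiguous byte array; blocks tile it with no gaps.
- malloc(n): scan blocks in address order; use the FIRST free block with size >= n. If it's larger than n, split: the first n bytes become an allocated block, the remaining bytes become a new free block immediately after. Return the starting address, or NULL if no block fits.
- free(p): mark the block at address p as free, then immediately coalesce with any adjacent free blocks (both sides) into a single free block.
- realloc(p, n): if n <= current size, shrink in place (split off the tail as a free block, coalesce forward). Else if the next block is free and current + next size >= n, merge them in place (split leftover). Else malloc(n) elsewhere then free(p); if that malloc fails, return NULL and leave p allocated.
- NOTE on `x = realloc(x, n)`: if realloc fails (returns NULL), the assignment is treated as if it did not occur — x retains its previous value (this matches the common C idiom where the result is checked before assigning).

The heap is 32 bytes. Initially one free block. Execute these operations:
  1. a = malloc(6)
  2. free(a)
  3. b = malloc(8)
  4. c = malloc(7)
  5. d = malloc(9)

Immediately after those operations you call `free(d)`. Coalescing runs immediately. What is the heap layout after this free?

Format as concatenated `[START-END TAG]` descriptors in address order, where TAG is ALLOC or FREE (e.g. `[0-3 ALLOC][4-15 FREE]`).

Answer: [0-7 ALLOC][8-14 ALLOC][15-31 FREE]

Derivation:
Op 1: a = malloc(6) -> a = 0; heap: [0-5 ALLOC][6-31 FREE]
Op 2: free(a) -> (freed a); heap: [0-31 FREE]
Op 3: b = malloc(8) -> b = 0; heap: [0-7 ALLOC][8-31 FREE]
Op 4: c = malloc(7) -> c = 8; heap: [0-7 ALLOC][8-14 ALLOC][15-31 FREE]
Op 5: d = malloc(9) -> d = 15; heap: [0-7 ALLOC][8-14 ALLOC][15-23 ALLOC][24-31 FREE]
free(d): d = 15 -> block [15-23 ALLOC]; mark free, coalesce with adjacent free neighbors -> [0-7 ALLOC][8-14 ALLOC][15-31 FREE]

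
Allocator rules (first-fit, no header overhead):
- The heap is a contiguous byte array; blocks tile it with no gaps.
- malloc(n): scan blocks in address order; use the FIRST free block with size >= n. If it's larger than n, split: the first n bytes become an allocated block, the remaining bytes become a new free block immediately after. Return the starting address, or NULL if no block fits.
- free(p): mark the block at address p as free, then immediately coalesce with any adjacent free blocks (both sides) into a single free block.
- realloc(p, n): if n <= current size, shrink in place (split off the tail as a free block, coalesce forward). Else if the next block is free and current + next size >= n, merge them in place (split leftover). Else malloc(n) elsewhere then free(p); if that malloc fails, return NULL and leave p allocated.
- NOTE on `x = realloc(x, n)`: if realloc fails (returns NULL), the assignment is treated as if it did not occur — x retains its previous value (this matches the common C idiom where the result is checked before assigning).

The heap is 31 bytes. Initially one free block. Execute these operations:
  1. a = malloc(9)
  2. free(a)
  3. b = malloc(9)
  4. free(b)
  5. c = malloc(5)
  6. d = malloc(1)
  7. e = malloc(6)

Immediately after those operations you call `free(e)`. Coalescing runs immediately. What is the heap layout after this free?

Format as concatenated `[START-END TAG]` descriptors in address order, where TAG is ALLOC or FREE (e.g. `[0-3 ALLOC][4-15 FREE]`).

Answer: [0-4 ALLOC][5-5 ALLOC][6-30 FREE]

Derivation:
Op 1: a = malloc(9) -> a = 0; heap: [0-8 ALLOC][9-30 FREE]
Op 2: free(a) -> (freed a); heap: [0-30 FREE]
Op 3: b = malloc(9) -> b = 0; heap: [0-8 ALLOC][9-30 FREE]
Op 4: free(b) -> (freed b); heap: [0-30 FREE]
Op 5: c = malloc(5) -> c = 0; heap: [0-4 ALLOC][5-30 FREE]
Op 6: d = malloc(1) -> d = 5; heap: [0-4 ALLOC][5-5 ALLOC][6-30 FREE]
Op 7: e = malloc(6) -> e = 6; heap: [0-4 ALLOC][5-5 ALLOC][6-11 ALLOC][12-30 FREE]
free(e): e = 6 -> block [6-11 ALLOC]; mark free, coalesce with adjacent free neighbors -> [0-4 ALLOC][5-5 ALLOC][6-30 FREE]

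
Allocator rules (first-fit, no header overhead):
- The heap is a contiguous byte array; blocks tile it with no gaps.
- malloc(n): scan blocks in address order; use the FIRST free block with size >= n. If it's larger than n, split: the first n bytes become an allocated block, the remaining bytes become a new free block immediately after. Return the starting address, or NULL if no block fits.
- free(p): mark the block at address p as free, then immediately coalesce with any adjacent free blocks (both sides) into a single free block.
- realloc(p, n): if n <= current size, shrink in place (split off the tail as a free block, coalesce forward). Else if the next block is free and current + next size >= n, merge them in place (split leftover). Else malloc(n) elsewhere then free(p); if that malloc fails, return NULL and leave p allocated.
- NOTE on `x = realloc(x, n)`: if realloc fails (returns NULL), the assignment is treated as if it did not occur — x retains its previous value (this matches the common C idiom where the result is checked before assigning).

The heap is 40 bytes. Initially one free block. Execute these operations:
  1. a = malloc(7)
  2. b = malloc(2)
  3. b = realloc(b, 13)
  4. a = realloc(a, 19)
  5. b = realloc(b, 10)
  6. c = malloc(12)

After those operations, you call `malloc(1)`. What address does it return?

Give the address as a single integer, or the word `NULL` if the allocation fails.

Op 1: a = malloc(7) -> a = 0; heap: [0-6 ALLOC][7-39 FREE]
Op 2: b = malloc(2) -> b = 7; heap: [0-6 ALLOC][7-8 ALLOC][9-39 FREE]
Op 3: b = realloc(b, 13) -> b = 7; heap: [0-6 ALLOC][7-19 ALLOC][20-39 FREE]
Op 4: a = realloc(a, 19) -> a = 20; heap: [0-6 FREE][7-19 ALLOC][20-38 ALLOC][39-39 FREE]
Op 5: b = realloc(b, 10) -> b = 7; heap: [0-6 FREE][7-16 ALLOC][17-19 FREE][20-38 ALLOC][39-39 FREE]
Op 6: c = malloc(12) -> c = NULL; heap: [0-6 FREE][7-16 ALLOC][17-19 FREE][20-38 ALLOC][39-39 FREE]
malloc(1): first-fit scan over [0-6 FREE][7-16 ALLOC][17-19 FREE][20-38 ALLOC][39-39 FREE] -> 0

Answer: 0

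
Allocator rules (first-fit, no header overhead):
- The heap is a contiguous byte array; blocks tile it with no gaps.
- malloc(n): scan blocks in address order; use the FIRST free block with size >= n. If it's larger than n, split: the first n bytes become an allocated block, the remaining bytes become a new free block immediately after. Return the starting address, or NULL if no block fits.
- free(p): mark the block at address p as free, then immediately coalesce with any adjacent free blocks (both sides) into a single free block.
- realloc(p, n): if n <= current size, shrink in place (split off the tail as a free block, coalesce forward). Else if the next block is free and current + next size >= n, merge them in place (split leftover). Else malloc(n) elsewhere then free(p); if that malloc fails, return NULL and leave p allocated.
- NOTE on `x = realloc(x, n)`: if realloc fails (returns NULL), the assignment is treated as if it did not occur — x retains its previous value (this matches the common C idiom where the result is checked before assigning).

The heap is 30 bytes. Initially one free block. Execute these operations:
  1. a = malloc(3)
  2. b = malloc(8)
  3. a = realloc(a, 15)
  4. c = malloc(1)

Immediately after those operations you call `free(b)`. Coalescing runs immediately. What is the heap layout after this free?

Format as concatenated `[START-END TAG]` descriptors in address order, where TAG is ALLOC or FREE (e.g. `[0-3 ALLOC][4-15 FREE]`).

Answer: [0-0 ALLOC][1-10 FREE][11-25 ALLOC][26-29 FREE]

Derivation:
Op 1: a = malloc(3) -> a = 0; heap: [0-2 ALLOC][3-29 FREE]
Op 2: b = malloc(8) -> b = 3; heap: [0-2 ALLOC][3-10 ALLOC][11-29 FREE]
Op 3: a = realloc(a, 15) -> a = 11; heap: [0-2 FREE][3-10 ALLOC][11-25 ALLOC][26-29 FREE]
Op 4: c = malloc(1) -> c = 0; heap: [0-0 ALLOC][1-2 FREE][3-10 ALLOC][11-25 ALLOC][26-29 FREE]
free(b): b = 3 -> block [3-10 ALLOC]; mark free, coalesce with adjacent free neighbors -> [0-0 ALLOC][1-10 FREE][11-25 ALLOC][26-29 FREE]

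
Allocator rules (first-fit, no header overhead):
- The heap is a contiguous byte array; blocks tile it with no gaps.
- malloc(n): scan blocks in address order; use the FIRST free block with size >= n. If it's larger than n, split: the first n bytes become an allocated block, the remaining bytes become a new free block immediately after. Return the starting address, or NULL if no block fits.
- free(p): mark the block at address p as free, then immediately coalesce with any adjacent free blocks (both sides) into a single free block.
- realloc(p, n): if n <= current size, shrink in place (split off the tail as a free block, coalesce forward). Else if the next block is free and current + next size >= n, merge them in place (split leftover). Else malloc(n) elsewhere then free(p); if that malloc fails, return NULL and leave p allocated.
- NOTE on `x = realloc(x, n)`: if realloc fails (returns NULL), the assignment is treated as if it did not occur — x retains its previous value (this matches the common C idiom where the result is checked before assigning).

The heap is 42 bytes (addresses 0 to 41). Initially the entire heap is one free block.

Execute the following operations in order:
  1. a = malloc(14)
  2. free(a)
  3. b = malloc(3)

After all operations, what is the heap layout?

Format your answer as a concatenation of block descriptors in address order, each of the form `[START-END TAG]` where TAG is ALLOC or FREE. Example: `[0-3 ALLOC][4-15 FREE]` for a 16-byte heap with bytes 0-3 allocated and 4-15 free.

Answer: [0-2 ALLOC][3-41 FREE]

Derivation:
Op 1: a = malloc(14) -> a = 0; heap: [0-13 ALLOC][14-41 FREE]
Op 2: free(a) -> (freed a); heap: [0-41 FREE]
Op 3: b = malloc(3) -> b = 0; heap: [0-2 ALLOC][3-41 FREE]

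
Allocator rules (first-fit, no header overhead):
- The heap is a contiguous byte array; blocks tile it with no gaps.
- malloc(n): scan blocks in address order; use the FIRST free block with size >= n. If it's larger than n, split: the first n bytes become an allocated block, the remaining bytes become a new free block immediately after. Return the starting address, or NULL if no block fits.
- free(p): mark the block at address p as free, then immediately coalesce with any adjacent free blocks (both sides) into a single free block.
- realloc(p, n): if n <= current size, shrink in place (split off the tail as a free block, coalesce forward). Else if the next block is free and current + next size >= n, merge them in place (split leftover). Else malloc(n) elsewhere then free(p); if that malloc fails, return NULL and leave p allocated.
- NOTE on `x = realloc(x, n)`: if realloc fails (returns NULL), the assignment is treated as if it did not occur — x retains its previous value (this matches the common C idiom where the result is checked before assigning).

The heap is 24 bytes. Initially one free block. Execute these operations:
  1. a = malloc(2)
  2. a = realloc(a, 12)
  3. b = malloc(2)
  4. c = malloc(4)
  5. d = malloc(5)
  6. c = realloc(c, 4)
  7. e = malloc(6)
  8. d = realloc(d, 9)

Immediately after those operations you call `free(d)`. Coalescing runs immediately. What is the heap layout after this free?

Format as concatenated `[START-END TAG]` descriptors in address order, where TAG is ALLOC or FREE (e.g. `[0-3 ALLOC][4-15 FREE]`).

Op 1: a = malloc(2) -> a = 0; heap: [0-1 ALLOC][2-23 FREE]
Op 2: a = realloc(a, 12) -> a = 0; heap: [0-11 ALLOC][12-23 FREE]
Op 3: b = malloc(2) -> b = 12; heap: [0-11 ALLOC][12-13 ALLOC][14-23 FREE]
Op 4: c = malloc(4) -> c = 14; heap: [0-11 ALLOC][12-13 ALLOC][14-17 ALLOC][18-23 FREE]
Op 5: d = malloc(5) -> d = 18; heap: [0-11 ALLOC][12-13 ALLOC][14-17 ALLOC][18-22 ALLOC][23-23 FREE]
Op 6: c = realloc(c, 4) -> c = 14; heap: [0-11 ALLOC][12-13 ALLOC][14-17 ALLOC][18-22 ALLOC][23-23 FREE]
Op 7: e = malloc(6) -> e = NULL; heap: [0-11 ALLOC][12-13 ALLOC][14-17 ALLOC][18-22 ALLOC][23-23 FREE]
Op 8: d = realloc(d, 9) -> NULL (d unchanged); heap: [0-11 ALLOC][12-13 ALLOC][14-17 ALLOC][18-22 ALLOC][23-23 FREE]
free(d): d = 18 -> block [18-22 ALLOC]; mark free, coalesce with adjacent free neighbors -> [0-11 ALLOC][12-13 ALLOC][14-17 ALLOC][18-23 FREE]

Answer: [0-11 ALLOC][12-13 ALLOC][14-17 ALLOC][18-23 FREE]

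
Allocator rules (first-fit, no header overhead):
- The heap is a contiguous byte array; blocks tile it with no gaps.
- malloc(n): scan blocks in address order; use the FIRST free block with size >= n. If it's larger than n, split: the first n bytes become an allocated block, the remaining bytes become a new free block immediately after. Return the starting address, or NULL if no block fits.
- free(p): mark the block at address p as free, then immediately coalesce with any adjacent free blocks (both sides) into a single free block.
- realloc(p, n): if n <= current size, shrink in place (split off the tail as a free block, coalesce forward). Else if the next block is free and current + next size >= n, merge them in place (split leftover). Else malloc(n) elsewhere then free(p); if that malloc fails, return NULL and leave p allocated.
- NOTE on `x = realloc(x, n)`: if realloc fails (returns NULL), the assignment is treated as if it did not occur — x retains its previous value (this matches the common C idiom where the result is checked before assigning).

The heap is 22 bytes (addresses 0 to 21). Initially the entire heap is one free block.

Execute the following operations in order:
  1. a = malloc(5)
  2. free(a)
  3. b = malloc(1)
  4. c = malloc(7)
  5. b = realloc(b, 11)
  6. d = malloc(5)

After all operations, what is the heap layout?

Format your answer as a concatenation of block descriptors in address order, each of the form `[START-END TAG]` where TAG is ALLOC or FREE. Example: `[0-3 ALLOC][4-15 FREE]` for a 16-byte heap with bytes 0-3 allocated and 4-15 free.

Op 1: a = malloc(5) -> a = 0; heap: [0-4 ALLOC][5-21 FREE]
Op 2: free(a) -> (freed a); heap: [0-21 FREE]
Op 3: b = malloc(1) -> b = 0; heap: [0-0 ALLOC][1-21 FREE]
Op 4: c = malloc(7) -> c = 1; heap: [0-0 ALLOC][1-7 ALLOC][8-21 FREE]
Op 5: b = realloc(b, 11) -> b = 8; heap: [0-0 FREE][1-7 ALLOC][8-18 ALLOC][19-21 FREE]
Op 6: d = malloc(5) -> d = NULL; heap: [0-0 FREE][1-7 ALLOC][8-18 ALLOC][19-21 FREE]

Answer: [0-0 FREE][1-7 ALLOC][8-18 ALLOC][19-21 FREE]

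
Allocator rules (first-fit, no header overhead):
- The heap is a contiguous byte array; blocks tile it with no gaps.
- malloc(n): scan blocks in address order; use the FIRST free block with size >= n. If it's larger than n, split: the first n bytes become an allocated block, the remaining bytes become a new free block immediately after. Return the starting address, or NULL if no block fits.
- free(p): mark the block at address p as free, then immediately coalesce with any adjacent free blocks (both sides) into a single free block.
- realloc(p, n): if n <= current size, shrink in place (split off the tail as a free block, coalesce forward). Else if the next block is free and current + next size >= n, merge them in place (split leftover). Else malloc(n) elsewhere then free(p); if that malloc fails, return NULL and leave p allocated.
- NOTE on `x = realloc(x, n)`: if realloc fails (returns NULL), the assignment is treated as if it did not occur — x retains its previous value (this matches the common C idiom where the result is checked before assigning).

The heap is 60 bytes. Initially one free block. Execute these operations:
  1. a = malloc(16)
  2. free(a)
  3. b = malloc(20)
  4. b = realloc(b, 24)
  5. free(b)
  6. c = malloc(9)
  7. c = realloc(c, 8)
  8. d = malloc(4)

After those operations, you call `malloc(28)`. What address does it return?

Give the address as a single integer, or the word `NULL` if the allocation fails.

Answer: 12

Derivation:
Op 1: a = malloc(16) -> a = 0; heap: [0-15 ALLOC][16-59 FREE]
Op 2: free(a) -> (freed a); heap: [0-59 FREE]
Op 3: b = malloc(20) -> b = 0; heap: [0-19 ALLOC][20-59 FREE]
Op 4: b = realloc(b, 24) -> b = 0; heap: [0-23 ALLOC][24-59 FREE]
Op 5: free(b) -> (freed b); heap: [0-59 FREE]
Op 6: c = malloc(9) -> c = 0; heap: [0-8 ALLOC][9-59 FREE]
Op 7: c = realloc(c, 8) -> c = 0; heap: [0-7 ALLOC][8-59 FREE]
Op 8: d = malloc(4) -> d = 8; heap: [0-7 ALLOC][8-11 ALLOC][12-59 FREE]
malloc(28): first-fit scan over [0-7 ALLOC][8-11 ALLOC][12-59 FREE] -> 12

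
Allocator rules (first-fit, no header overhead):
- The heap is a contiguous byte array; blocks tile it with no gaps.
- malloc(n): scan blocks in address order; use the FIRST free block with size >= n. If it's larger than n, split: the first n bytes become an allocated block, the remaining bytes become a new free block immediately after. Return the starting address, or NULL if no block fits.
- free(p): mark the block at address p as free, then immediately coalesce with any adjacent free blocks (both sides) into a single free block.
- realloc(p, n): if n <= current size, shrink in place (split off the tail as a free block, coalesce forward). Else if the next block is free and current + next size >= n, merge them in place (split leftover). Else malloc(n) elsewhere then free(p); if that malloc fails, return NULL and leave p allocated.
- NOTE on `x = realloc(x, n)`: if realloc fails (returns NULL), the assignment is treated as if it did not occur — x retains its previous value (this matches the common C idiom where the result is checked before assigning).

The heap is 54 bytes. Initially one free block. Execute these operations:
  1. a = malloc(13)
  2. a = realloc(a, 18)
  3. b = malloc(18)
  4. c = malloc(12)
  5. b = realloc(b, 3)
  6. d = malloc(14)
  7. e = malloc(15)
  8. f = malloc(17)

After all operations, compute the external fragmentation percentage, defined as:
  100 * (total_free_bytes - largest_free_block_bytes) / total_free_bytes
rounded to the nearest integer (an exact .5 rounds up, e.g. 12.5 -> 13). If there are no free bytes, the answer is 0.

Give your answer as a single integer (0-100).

Answer: 14

Derivation:
Op 1: a = malloc(13) -> a = 0; heap: [0-12 ALLOC][13-53 FREE]
Op 2: a = realloc(a, 18) -> a = 0; heap: [0-17 ALLOC][18-53 FREE]
Op 3: b = malloc(18) -> b = 18; heap: [0-17 ALLOC][18-35 ALLOC][36-53 FREE]
Op 4: c = malloc(12) -> c = 36; heap: [0-17 ALLOC][18-35 ALLOC][36-47 ALLOC][48-53 FREE]
Op 5: b = realloc(b, 3) -> b = 18; heap: [0-17 ALLOC][18-20 ALLOC][21-35 FREE][36-47 ALLOC][48-53 FREE]
Op 6: d = malloc(14) -> d = 21; heap: [0-17 ALLOC][18-20 ALLOC][21-34 ALLOC][35-35 FREE][36-47 ALLOC][48-53 FREE]
Op 7: e = malloc(15) -> e = NULL; heap: [0-17 ALLOC][18-20 ALLOC][21-34 ALLOC][35-35 FREE][36-47 ALLOC][48-53 FREE]
Op 8: f = malloc(17) -> f = NULL; heap: [0-17 ALLOC][18-20 ALLOC][21-34 ALLOC][35-35 FREE][36-47 ALLOC][48-53 FREE]
Free blocks: [1 6] total_free=7 largest=6 -> 100*(7-6)/7 = 100/7 ≈ 14.286 -> rounds to 14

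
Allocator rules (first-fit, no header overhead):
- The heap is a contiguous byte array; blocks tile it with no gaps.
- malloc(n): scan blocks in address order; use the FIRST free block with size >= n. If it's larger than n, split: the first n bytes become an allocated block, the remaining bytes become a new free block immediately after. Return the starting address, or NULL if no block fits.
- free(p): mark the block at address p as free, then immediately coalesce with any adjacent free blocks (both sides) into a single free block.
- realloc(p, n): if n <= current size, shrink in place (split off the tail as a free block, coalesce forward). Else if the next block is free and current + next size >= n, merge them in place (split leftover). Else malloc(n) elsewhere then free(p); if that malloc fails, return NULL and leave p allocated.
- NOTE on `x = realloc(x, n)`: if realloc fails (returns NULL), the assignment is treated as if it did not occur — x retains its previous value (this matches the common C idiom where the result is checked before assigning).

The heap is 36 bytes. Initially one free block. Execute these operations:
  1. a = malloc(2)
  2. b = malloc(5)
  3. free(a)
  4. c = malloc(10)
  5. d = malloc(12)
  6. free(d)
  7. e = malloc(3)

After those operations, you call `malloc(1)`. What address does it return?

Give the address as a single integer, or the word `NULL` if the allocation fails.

Op 1: a = malloc(2) -> a = 0; heap: [0-1 ALLOC][2-35 FREE]
Op 2: b = malloc(5) -> b = 2; heap: [0-1 ALLOC][2-6 ALLOC][7-35 FREE]
Op 3: free(a) -> (freed a); heap: [0-1 FREE][2-6 ALLOC][7-35 FREE]
Op 4: c = malloc(10) -> c = 7; heap: [0-1 FREE][2-6 ALLOC][7-16 ALLOC][17-35 FREE]
Op 5: d = malloc(12) -> d = 17; heap: [0-1 FREE][2-6 ALLOC][7-16 ALLOC][17-28 ALLOC][29-35 FREE]
Op 6: free(d) -> (freed d); heap: [0-1 FREE][2-6 ALLOC][7-16 ALLOC][17-35 FREE]
Op 7: e = malloc(3) -> e = 17; heap: [0-1 FREE][2-6 ALLOC][7-16 ALLOC][17-19 ALLOC][20-35 FREE]
malloc(1): first-fit scan over [0-1 FREE][2-6 ALLOC][7-16 ALLOC][17-19 ALLOC][20-35 FREE] -> 0

Answer: 0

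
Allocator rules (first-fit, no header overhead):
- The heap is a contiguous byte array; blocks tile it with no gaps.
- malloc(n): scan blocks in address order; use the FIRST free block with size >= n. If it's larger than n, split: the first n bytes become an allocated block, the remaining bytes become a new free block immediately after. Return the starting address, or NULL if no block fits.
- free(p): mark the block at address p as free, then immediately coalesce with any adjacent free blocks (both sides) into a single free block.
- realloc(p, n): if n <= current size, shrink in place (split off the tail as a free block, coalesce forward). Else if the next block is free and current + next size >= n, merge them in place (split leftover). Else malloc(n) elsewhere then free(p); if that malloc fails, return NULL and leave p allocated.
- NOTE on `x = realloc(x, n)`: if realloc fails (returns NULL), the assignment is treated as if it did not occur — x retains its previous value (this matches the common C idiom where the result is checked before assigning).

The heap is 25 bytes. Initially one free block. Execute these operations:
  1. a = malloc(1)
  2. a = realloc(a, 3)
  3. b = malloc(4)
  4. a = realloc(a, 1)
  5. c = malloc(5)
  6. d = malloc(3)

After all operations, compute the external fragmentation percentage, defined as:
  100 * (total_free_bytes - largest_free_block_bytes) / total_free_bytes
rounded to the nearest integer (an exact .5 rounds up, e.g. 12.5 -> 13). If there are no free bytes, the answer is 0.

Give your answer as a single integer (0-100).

Answer: 17

Derivation:
Op 1: a = malloc(1) -> a = 0; heap: [0-0 ALLOC][1-24 FREE]
Op 2: a = realloc(a, 3) -> a = 0; heap: [0-2 ALLOC][3-24 FREE]
Op 3: b = malloc(4) -> b = 3; heap: [0-2 ALLOC][3-6 ALLOC][7-24 FREE]
Op 4: a = realloc(a, 1) -> a = 0; heap: [0-0 ALLOC][1-2 FREE][3-6 ALLOC][7-24 FREE]
Op 5: c = malloc(5) -> c = 7; heap: [0-0 ALLOC][1-2 FREE][3-6 ALLOC][7-11 ALLOC][12-24 FREE]
Op 6: d = malloc(3) -> d = 12; heap: [0-0 ALLOC][1-2 FREE][3-6 ALLOC][7-11 ALLOC][12-14 ALLOC][15-24 FREE]
Free blocks: [2 10] total_free=12 largest=10 -> 100*(12-10)/12 = 200/12 ≈ 16.667 -> rounds to 17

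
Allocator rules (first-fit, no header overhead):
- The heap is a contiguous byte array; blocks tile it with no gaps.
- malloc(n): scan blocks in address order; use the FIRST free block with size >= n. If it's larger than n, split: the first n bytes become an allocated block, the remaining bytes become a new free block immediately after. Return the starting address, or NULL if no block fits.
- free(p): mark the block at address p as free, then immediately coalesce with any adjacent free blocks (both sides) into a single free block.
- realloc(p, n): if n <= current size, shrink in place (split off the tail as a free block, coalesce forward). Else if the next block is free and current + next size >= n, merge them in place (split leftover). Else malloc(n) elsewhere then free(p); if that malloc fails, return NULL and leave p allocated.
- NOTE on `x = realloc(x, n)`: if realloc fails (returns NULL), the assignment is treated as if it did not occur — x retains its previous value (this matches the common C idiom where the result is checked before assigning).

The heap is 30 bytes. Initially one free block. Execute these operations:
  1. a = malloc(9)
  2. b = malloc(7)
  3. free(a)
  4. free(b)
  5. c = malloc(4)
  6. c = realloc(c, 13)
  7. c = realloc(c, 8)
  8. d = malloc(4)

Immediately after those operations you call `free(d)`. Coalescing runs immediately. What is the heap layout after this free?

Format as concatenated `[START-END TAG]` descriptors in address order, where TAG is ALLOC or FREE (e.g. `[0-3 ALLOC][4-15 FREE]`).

Op 1: a = malloc(9) -> a = 0; heap: [0-8 ALLOC][9-29 FREE]
Op 2: b = malloc(7) -> b = 9; heap: [0-8 ALLOC][9-15 ALLOC][16-29 FREE]
Op 3: free(a) -> (freed a); heap: [0-8 FREE][9-15 ALLOC][16-29 FREE]
Op 4: free(b) -> (freed b); heap: [0-29 FREE]
Op 5: c = malloc(4) -> c = 0; heap: [0-3 ALLOC][4-29 FREE]
Op 6: c = realloc(c, 13) -> c = 0; heap: [0-12 ALLOC][13-29 FREE]
Op 7: c = realloc(c, 8) -> c = 0; heap: [0-7 ALLOC][8-29 FREE]
Op 8: d = malloc(4) -> d = 8; heap: [0-7 ALLOC][8-11 ALLOC][12-29 FREE]
free(d): d = 8 -> block [8-11 ALLOC]; mark free, coalesce with adjacent free neighbors -> [0-7 ALLOC][8-29 FREE]

Answer: [0-7 ALLOC][8-29 FREE]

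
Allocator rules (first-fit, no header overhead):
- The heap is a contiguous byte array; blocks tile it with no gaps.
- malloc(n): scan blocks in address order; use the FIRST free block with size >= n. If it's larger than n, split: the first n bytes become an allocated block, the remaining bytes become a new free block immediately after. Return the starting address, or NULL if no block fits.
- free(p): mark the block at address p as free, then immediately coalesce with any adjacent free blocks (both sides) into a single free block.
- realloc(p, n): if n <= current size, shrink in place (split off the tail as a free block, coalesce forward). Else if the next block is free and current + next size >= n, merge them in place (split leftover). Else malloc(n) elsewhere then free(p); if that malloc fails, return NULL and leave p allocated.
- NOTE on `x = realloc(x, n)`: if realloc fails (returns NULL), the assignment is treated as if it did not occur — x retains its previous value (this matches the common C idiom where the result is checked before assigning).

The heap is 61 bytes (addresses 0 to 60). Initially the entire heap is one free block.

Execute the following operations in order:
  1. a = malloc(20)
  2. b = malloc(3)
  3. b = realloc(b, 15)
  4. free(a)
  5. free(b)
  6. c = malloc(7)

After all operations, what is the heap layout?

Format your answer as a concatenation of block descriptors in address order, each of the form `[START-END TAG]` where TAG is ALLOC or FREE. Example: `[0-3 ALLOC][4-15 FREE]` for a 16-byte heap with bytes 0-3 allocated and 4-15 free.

Op 1: a = malloc(20) -> a = 0; heap: [0-19 ALLOC][20-60 FREE]
Op 2: b = malloc(3) -> b = 20; heap: [0-19 ALLOC][20-22 ALLOC][23-60 FREE]
Op 3: b = realloc(b, 15) -> b = 20; heap: [0-19 ALLOC][20-34 ALLOC][35-60 FREE]
Op 4: free(a) -> (freed a); heap: [0-19 FREE][20-34 ALLOC][35-60 FREE]
Op 5: free(b) -> (freed b); heap: [0-60 FREE]
Op 6: c = malloc(7) -> c = 0; heap: [0-6 ALLOC][7-60 FREE]

Answer: [0-6 ALLOC][7-60 FREE]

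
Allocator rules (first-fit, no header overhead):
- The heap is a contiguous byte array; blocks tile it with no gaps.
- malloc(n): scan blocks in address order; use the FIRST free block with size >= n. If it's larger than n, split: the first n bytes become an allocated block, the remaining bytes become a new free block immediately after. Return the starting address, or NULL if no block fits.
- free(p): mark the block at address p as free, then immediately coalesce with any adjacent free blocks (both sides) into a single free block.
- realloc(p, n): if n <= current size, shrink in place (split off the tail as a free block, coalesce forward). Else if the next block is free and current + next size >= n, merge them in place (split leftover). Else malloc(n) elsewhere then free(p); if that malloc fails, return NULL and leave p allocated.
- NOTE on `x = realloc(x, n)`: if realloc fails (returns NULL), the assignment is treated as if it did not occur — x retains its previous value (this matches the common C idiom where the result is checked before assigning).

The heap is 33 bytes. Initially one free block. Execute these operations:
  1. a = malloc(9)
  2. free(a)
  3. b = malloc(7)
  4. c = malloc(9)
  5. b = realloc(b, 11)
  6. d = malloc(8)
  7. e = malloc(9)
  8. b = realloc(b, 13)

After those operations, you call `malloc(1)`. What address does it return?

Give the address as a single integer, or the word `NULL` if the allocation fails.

Answer: 0

Derivation:
Op 1: a = malloc(9) -> a = 0; heap: [0-8 ALLOC][9-32 FREE]
Op 2: free(a) -> (freed a); heap: [0-32 FREE]
Op 3: b = malloc(7) -> b = 0; heap: [0-6 ALLOC][7-32 FREE]
Op 4: c = malloc(9) -> c = 7; heap: [0-6 ALLOC][7-15 ALLOC][16-32 FREE]
Op 5: b = realloc(b, 11) -> b = 16; heap: [0-6 FREE][7-15 ALLOC][16-26 ALLOC][27-32 FREE]
Op 6: d = malloc(8) -> d = NULL; heap: [0-6 FREE][7-15 ALLOC][16-26 ALLOC][27-32 FREE]
Op 7: e = malloc(9) -> e = NULL; heap: [0-6 FREE][7-15 ALLOC][16-26 ALLOC][27-32 FREE]
Op 8: b = realloc(b, 13) -> b = 16; heap: [0-6 FREE][7-15 ALLOC][16-28 ALLOC][29-32 FREE]
malloc(1): first-fit scan over [0-6 FREE][7-15 ALLOC][16-28 ALLOC][29-32 FREE] -> 0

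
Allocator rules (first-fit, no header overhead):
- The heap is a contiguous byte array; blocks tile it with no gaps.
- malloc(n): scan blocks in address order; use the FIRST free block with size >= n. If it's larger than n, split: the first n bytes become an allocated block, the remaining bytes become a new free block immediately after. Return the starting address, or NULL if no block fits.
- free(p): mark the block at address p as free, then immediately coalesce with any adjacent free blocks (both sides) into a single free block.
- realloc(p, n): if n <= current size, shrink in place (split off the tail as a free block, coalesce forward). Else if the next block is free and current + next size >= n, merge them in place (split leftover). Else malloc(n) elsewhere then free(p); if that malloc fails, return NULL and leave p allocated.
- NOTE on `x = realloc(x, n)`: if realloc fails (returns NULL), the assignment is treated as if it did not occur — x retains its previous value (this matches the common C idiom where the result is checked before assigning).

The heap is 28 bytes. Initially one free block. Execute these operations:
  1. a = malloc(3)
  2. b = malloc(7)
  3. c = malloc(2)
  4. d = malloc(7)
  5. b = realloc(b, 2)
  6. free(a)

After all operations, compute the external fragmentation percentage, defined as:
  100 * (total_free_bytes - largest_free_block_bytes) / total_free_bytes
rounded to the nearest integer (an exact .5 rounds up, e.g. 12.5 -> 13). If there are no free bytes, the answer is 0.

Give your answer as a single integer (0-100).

Op 1: a = malloc(3) -> a = 0; heap: [0-2 ALLOC][3-27 FREE]
Op 2: b = malloc(7) -> b = 3; heap: [0-2 ALLOC][3-9 ALLOC][10-27 FREE]
Op 3: c = malloc(2) -> c = 10; heap: [0-2 ALLOC][3-9 ALLOC][10-11 ALLOC][12-27 FREE]
Op 4: d = malloc(7) -> d = 12; heap: [0-2 ALLOC][3-9 ALLOC][10-11 ALLOC][12-18 ALLOC][19-27 FREE]
Op 5: b = realloc(b, 2) -> b = 3; heap: [0-2 ALLOC][3-4 ALLOC][5-9 FREE][10-11 ALLOC][12-18 ALLOC][19-27 FREE]
Op 6: free(a) -> (freed a); heap: [0-2 FREE][3-4 ALLOC][5-9 FREE][10-11 ALLOC][12-18 ALLOC][19-27 FREE]
Free blocks: [3 5 9] total_free=17 largest=9 -> 100*(17-9)/17 = 800/17 ≈ 47.059 -> rounds to 47

Answer: 47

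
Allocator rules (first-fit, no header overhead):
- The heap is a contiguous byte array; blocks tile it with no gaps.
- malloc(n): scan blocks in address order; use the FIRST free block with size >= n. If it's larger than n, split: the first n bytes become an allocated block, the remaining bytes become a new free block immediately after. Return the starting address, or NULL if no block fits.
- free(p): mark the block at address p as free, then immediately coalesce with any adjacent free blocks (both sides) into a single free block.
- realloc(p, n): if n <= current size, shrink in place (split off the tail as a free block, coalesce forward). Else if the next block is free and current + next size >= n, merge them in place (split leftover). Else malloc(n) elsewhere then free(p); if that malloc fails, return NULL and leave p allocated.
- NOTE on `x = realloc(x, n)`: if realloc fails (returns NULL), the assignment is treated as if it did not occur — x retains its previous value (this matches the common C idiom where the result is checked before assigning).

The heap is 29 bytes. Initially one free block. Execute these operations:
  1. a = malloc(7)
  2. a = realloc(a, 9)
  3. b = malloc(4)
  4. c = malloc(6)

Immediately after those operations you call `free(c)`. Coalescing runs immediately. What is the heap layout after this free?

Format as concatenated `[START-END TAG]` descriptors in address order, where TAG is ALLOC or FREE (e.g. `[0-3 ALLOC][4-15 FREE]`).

Op 1: a = malloc(7) -> a = 0; heap: [0-6 ALLOC][7-28 FREE]
Op 2: a = realloc(a, 9) -> a = 0; heap: [0-8 ALLOC][9-28 FREE]
Op 3: b = malloc(4) -> b = 9; heap: [0-8 ALLOC][9-12 ALLOC][13-28 FREE]
Op 4: c = malloc(6) -> c = 13; heap: [0-8 ALLOC][9-12 ALLOC][13-18 ALLOC][19-28 FREE]
free(c): c = 13 -> block [13-18 ALLOC]; mark free, coalesce with adjacent free neighbors -> [0-8 ALLOC][9-12 ALLOC][13-28 FREE]

Answer: [0-8 ALLOC][9-12 ALLOC][13-28 FREE]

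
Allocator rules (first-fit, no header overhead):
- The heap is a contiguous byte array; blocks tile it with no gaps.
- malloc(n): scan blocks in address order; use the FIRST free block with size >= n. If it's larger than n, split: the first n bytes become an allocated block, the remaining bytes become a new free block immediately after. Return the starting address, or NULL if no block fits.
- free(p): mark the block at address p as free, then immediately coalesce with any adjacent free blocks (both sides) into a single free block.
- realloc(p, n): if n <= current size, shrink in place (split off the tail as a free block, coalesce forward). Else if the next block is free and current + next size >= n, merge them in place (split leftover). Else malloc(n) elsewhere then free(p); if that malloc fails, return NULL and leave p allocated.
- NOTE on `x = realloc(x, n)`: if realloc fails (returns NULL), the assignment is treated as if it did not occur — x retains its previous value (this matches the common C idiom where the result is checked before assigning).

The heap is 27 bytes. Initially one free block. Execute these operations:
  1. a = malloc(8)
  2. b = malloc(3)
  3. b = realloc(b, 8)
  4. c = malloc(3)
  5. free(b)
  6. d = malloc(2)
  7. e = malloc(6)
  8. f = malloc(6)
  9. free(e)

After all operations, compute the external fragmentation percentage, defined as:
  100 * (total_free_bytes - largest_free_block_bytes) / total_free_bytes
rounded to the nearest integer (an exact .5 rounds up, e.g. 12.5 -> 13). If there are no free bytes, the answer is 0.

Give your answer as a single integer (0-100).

Answer: 25

Derivation:
Op 1: a = malloc(8) -> a = 0; heap: [0-7 ALLOC][8-26 FREE]
Op 2: b = malloc(3) -> b = 8; heap: [0-7 ALLOC][8-10 ALLOC][11-26 FREE]
Op 3: b = realloc(b, 8) -> b = 8; heap: [0-7 ALLOC][8-15 ALLOC][16-26 FREE]
Op 4: c = malloc(3) -> c = 16; heap: [0-7 ALLOC][8-15 ALLOC][16-18 ALLOC][19-26 FREE]
Op 5: free(b) -> (freed b); heap: [0-7 ALLOC][8-15 FREE][16-18 ALLOC][19-26 FREE]
Op 6: d = malloc(2) -> d = 8; heap: [0-7 ALLOC][8-9 ALLOC][10-15 FREE][16-18 ALLOC][19-26 FREE]
Op 7: e = malloc(6) -> e = 10; heap: [0-7 ALLOC][8-9 ALLOC][10-15 ALLOC][16-18 ALLOC][19-26 FREE]
Op 8: f = malloc(6) -> f = 19; heap: [0-7 ALLOC][8-9 ALLOC][10-15 ALLOC][16-18 ALLOC][19-24 ALLOC][25-26 FREE]
Op 9: free(e) -> (freed e); heap: [0-7 ALLOC][8-9 ALLOC][10-15 FREE][16-18 ALLOC][19-24 ALLOC][25-26 FREE]
Free blocks: [6 2] total_free=8 largest=6 -> 100*(8-6)/8 = 200/8 = 25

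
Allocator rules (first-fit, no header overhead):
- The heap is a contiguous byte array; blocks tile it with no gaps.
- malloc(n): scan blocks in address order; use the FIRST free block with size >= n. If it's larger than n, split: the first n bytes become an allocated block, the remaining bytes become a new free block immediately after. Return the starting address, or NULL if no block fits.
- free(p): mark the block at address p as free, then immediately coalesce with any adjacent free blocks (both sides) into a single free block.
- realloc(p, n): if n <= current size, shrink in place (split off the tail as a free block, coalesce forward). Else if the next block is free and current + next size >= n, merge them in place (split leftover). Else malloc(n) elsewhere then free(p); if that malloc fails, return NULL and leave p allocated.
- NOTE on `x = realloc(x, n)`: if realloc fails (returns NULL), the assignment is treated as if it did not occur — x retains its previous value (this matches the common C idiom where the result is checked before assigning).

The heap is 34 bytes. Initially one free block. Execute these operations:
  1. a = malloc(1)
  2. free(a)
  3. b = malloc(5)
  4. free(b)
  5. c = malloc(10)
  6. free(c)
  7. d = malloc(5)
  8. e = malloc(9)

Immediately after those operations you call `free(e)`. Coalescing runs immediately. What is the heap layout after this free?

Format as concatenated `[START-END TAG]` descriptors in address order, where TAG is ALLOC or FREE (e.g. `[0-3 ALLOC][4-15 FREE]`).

Op 1: a = malloc(1) -> a = 0; heap: [0-0 ALLOC][1-33 FREE]
Op 2: free(a) -> (freed a); heap: [0-33 FREE]
Op 3: b = malloc(5) -> b = 0; heap: [0-4 ALLOC][5-33 FREE]
Op 4: free(b) -> (freed b); heap: [0-33 FREE]
Op 5: c = malloc(10) -> c = 0; heap: [0-9 ALLOC][10-33 FREE]
Op 6: free(c) -> (freed c); heap: [0-33 FREE]
Op 7: d = malloc(5) -> d = 0; heap: [0-4 ALLOC][5-33 FREE]
Op 8: e = malloc(9) -> e = 5; heap: [0-4 ALLOC][5-13 ALLOC][14-33 FREE]
free(e): e = 5 -> block [5-13 ALLOC]; mark free, coalesce with adjacent free neighbors -> [0-4 ALLOC][5-33 FREE]

Answer: [0-4 ALLOC][5-33 FREE]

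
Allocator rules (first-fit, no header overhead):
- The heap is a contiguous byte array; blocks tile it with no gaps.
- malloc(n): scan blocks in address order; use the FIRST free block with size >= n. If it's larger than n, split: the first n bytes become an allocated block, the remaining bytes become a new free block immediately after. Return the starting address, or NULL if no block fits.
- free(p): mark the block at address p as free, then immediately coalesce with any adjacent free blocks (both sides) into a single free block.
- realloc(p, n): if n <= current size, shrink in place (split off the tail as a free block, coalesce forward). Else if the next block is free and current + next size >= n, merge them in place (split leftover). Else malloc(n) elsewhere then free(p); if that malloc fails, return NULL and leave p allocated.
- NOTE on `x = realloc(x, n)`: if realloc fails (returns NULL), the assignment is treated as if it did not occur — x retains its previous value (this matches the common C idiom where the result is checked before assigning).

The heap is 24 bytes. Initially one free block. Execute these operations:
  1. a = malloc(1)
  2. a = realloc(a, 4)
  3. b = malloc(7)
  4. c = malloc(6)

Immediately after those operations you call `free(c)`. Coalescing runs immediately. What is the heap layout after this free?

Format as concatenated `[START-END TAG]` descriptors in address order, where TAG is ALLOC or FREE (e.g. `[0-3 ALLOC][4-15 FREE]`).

Answer: [0-3 ALLOC][4-10 ALLOC][11-23 FREE]

Derivation:
Op 1: a = malloc(1) -> a = 0; heap: [0-0 ALLOC][1-23 FREE]
Op 2: a = realloc(a, 4) -> a = 0; heap: [0-3 ALLOC][4-23 FREE]
Op 3: b = malloc(7) -> b = 4; heap: [0-3 ALLOC][4-10 ALLOC][11-23 FREE]
Op 4: c = malloc(6) -> c = 11; heap: [0-3 ALLOC][4-10 ALLOC][11-16 ALLOC][17-23 FREE]
free(c): c = 11 -> block [11-16 ALLOC]; mark free, coalesce with adjacent free neighbors -> [0-3 ALLOC][4-10 ALLOC][11-23 FREE]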